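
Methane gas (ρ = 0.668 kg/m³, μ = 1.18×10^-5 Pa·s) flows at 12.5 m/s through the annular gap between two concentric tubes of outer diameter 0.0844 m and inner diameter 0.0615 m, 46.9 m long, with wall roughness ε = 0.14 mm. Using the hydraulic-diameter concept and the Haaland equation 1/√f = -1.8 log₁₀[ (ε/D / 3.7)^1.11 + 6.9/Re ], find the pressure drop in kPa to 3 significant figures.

ΔP ≈ 3.91 kPa

Hydraulic diameter D_h = 4A/P = D_o - D_i = 0.0844 - 0.0615 = 0.0229 m.
Re = ρVD_h/μ = 0.668·12.5·0.0229/1.18e-05 = 1.62e+04.
ε/D_h = 0.00014/0.0229 = 0.00611; Haaland gives 1/√f = -1.8 log₁₀[0.000817+0.000426] = 5.23, so f = 0.03656.
ΔP = f(L/D_h)(ρV²/2) = 0.03656·46.9/0.0229·52.19 = 3907 Pa.
ΔP = 3.91 kPa.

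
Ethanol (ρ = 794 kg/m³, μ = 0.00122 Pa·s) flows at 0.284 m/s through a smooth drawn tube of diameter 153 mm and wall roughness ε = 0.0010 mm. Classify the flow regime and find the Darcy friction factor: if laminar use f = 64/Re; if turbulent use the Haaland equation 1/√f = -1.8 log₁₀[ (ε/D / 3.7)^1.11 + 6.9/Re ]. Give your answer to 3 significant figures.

Re = ρVD/μ = 794·0.284·0.153/0.00122 = 2.828e+04.
Re > 4000 → turbulent. ε/D = 1e-06/0.153 = 6.54e-06; Haaland: 1/√f = -1.8 log₁₀[4.11e-07 + 0.000244] = 6.501, so f = 0.02366.

f ≈ 0.0237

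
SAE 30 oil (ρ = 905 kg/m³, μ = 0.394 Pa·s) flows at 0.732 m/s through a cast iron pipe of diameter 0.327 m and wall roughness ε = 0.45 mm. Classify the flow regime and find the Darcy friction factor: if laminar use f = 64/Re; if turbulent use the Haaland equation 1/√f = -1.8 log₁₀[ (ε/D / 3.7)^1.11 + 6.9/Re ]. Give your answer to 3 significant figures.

Re = ρVD/μ = 905·0.732·0.327/0.394 = 549.8.
Re < 2300 → laminar, so f = 64/Re = 0.1164 (roughness is irrelevant in laminar flow).

f ≈ 0.116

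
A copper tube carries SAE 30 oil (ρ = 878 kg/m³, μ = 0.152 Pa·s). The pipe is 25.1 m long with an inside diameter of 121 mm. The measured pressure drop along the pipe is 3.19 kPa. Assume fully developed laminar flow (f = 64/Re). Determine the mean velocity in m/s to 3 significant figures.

V ≈ 0.383 m/s

For laminar flow, f = 64/Re with Re = ρVD/μ, so Darcy-Weisbach reduces to ΔP = 32μLV/D². Solving for V: V = ΔP·D²/(32μL) = 3190·(0.121)²/(32·0.152·25.1) = 0.3826 m/s.
Check: Re = ρVD/μ = 878·0.3826·0.121/0.152 = 267.4 < 2300, so the laminar assumption holds.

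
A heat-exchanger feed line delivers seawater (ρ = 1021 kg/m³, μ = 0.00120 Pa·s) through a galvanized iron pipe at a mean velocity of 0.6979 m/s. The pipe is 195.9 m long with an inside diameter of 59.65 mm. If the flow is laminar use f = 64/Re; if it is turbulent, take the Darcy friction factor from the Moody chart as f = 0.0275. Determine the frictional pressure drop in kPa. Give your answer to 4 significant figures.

Reynolds number Re = ρVD/μ = 1021 · 0.6979 · 0.05965 / 0.0012 = 3.542e+04.
Re > 4000 → turbulent; use the Moody-chart value f = 0.0275.
Darcy-Weisbach: ΔP = f(L/D)(ρV²/2) = 0.0275·(195.9/0.05965)·(1021·0.6979²/2) = 0.0275·3284·248.6 = 2.246e+04 Pa.
ΔP = 2.246e+04 Pa = 22.46 kPa.

ΔP ≈ 22.46 kPa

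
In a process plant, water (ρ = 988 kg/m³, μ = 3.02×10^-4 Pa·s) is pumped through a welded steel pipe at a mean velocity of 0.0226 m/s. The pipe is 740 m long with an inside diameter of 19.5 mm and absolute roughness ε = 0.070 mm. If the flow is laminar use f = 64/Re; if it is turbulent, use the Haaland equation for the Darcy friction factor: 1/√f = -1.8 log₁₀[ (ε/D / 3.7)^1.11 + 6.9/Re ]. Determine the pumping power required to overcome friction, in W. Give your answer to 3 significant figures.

P ≈ 0.00287 W

Reynolds number Re = ρVD/μ = 988 · 0.0226 · 0.0195 / 0.000302 = 1442.
Re < 2300 → laminar flow, so f = 64/Re = 64/1442 = 0.04439 (the turbulent correlation is not needed).
Darcy-Weisbach: ΔP = f(L/D)(ρV²/2) = 0.04439·(740/0.0195)·(988·0.0226²/2) = 0.04439·3.795e+04·0.2523 = 425 Pa.
Q = V·A = 0.0226·0.0002986 = 6.749e-06 m³/s.
Pumping power P = QΔP = 6.749e-06·425 = 0.002869 W = 0.00287 W.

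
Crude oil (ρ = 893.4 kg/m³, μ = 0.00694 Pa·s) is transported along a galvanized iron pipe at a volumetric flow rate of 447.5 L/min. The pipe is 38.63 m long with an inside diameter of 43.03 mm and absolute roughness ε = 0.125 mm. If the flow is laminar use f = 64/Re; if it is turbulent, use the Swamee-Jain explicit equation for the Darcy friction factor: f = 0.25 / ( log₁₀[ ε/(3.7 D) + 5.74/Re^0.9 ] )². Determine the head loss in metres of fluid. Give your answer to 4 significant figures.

h_f ≈ 36.53 m

Q = 447.5 L/min = 447.5/60000 = 0.007458 m³/s.
Cross-sectional area A = πD²/4 = π(0.04303)²/4 = 0.001454 m²; mean velocity V = Q/A = 0.007458/0.001454 = 5.129 m/s.
Reynolds number Re = ρVD/μ = 893.4 · 5.129 · 0.04303 / 0.00694 = 2.841e+04.
Re > 4000 → turbulent. Relative roughness ε/D = 0.000125/0.04303 = 0.0029. Swamee-Jain: f = 0.25/(log₁₀[0.0029/3.7 + 5.74/2.841e+04^0.9])² = 0.25/(log₁₀[0.000785 + 0.000563])² = 0.25/(-2.87)² = 0.03035.
Darcy-Weisbach: ΔP = f(L/D)(ρV²/2) = 0.03035·(38.63/0.04303)·(893.4·5.129²/2) = 0.03035·897.7·1.175e+04 = 3.201e+05 Pa.
Head loss h_f = ΔP/(ρg) = 3.201e+05/(893.4·9.81) = 36.53 m.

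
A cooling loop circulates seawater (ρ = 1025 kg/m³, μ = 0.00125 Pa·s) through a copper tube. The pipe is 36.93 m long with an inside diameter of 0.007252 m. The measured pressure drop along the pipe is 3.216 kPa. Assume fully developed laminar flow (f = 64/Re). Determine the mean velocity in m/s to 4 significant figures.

For laminar flow, f = 64/Re with Re = ρVD/μ, so Darcy-Weisbach reduces to ΔP = 32μLV/D². Solving for V: V = ΔP·D²/(32μL) = 3216·(0.007252)²/(32·0.00125·36.93) = 0.1145 m/s.
Check: Re = ρVD/μ = 1025·0.1145·0.007252/0.00125 = 680.9 < 2300, so the laminar assumption holds.

V ≈ 0.1145 m/s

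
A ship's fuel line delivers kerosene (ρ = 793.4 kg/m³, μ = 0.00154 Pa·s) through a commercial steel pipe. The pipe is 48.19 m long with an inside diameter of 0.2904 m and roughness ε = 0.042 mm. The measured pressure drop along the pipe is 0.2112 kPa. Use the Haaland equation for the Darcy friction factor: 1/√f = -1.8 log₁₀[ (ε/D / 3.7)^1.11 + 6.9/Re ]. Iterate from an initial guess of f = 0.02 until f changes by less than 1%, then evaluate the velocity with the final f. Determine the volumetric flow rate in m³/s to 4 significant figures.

Q ≈ 0.02626 m³/s

Rearranging Darcy-Weisbach: V = √(2·ΔP·D/(f·L·ρ)). With ε/D = 4.2e-05/0.2904 = 0.000145, iterate starting from f = 0.02:
  f = 0.02 → V = √(2·211.2·0.2904/(0.02·48.19·793.4)) = 0.4005 m/s; Re = ρVD/μ = 5.992e+04; f → 0.02037
  f = 0.02037 → V = 0.3969 m/s; Re = 5.938e+04; f → 0.0204
Converged (Δf/f < 1%). With the final f = 0.0204: V = √(2·211.2·0.2904/(0.0204·48.19·793.4)) = 0.3965 m/s.
Q = V·A = 0.3965·(π/4·0.2904²) = 0.02626 m³/s = 0.02626 m³/s.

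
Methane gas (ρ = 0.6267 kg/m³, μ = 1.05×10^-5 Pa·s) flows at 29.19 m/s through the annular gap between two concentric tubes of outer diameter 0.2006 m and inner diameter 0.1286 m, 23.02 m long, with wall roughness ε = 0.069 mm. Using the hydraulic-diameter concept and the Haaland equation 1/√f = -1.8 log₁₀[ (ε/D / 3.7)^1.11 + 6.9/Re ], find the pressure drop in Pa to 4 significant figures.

ΔP ≈ 1827 Pa

Hydraulic diameter D_h = 4A/P = D_o - D_i = 0.2006 - 0.1286 = 0.072 m.
Re = ρVD_h/μ = 0.6267·29.19·0.072/1.05e-05 = 1.254e+05.
ε/D_h = 6.9e-05/0.072 = 0.000958; Haaland gives 1/√f = -1.8 log₁₀[0.000104+5.5e-05] = 6.835, so f = 0.0214.
ΔP = f(L/D_h)(ρV²/2) = 0.0214·23.02/0.072·267 = 1827 Pa.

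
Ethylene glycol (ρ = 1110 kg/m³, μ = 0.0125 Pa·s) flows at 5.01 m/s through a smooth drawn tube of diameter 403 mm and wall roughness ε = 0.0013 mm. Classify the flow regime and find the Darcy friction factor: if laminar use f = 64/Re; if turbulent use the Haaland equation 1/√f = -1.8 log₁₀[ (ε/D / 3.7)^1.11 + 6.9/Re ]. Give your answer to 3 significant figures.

Re = ρVD/μ = 1110·5.01·0.403/0.0125 = 1.793e+05.
Re > 4000 → turbulent. ε/D = 1.3e-06/0.403 = 3.23e-06; Haaland: 1/√f = -1.8 log₁₀[1.88e-07 + 3.85e-05] = 7.943, so f = 0.01585.

f ≈ 0.0159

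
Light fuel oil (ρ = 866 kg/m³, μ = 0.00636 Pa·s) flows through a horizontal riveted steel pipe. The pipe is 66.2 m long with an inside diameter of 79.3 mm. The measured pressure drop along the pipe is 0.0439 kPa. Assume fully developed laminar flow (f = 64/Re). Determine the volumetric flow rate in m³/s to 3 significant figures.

Q ≈ 1.01×10^-4 m³/s

For laminar flow, f = 64/Re with Re = ρVD/μ, so Darcy-Weisbach reduces to ΔP = 32μLV/D². Solving for V: V = ΔP·D²/(32μL) = 43.9·(0.0793)²/(32·0.00636·66.2) = 0.02049 m/s.
Check: Re = ρVD/μ = 866·0.02049·0.0793/0.00636 = 221.2 < 2300, so the laminar assumption holds.
Q = V·A = 0.02049·(π/4·0.0793²) = 0.0001012 m³/s = 1.01×10^-4 m³/s.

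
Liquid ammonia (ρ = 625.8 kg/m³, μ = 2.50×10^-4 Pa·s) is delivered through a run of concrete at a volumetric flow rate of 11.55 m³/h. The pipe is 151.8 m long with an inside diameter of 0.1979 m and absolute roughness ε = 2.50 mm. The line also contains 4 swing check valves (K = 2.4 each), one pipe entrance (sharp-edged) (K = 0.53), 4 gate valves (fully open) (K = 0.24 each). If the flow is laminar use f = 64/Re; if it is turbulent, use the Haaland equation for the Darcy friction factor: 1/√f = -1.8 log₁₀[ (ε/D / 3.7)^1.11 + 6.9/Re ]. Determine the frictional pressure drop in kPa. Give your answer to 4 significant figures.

Q = 11.55 m³/h = 11.55/3600 = 0.003208 m³/s.
Cross-sectional area A = πD²/4 = π(0.1979)²/4 = 0.03076 m²; mean velocity V = Q/A = 0.003208/0.03076 = 0.1043 m/s.
Reynolds number Re = ρVD/μ = 625.8 · 0.1043 · 0.1979 / 0.00025 = 5.167e+04.
Re > 4000 → turbulent. Relative roughness ε/D = 0.0025/0.1979 = 0.0126. Haaland: 1/√f = -1.8 log₁₀[(0.0126/3.7)^1.11 + 6.9/5.167e+04] = -1.8 log₁₀[0.00183 + 0.000134] = 4.873, so f = 0.04211.
Total minor-loss coefficient ΣK = 4·2.4 + 1·0.53 + 4·0.24 = 11.1.
ΔP = [f·L/D + ΣK]·(ρV²/2) = [0.04211·151.8/0.1979 + 11.1]·(625.8·0.1043²/2) = [32.3 + 11.1]·3.404 = 147.7 Pa.
ΔP = 147.7 Pa = 0.1477 kPa.

ΔP ≈ 0.1477 kPa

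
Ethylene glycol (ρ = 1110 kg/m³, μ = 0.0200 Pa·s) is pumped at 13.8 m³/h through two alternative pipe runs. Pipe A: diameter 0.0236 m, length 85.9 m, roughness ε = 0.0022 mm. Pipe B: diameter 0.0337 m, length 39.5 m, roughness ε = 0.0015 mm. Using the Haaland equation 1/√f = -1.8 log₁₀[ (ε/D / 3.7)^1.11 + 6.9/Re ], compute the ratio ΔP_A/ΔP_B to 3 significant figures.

ΔP_A/ΔP_B ≈ 11.7

Pipe A: V = Q/A = 0.003833/0.0004374 = 8.763 m/s; Re = 1.148e+04; ε/D = 9.32e-05; Haaland → f = 0.02985; ΔP_A = f(L/D)(ρV²/2) = 4.631e+06 Pa.
Pipe B: V = Q/A = 0.003833/0.000892 = 4.298 m/s; Re = 8038; ε/D = 4.45e-05; Haaland → f = 0.03286; ΔP_B = f(L/D)(ρV²/2) = 3.949e+05 Pa.
ΔP_A/ΔP_B = 4.631e+06/3.949e+05 = 11.7.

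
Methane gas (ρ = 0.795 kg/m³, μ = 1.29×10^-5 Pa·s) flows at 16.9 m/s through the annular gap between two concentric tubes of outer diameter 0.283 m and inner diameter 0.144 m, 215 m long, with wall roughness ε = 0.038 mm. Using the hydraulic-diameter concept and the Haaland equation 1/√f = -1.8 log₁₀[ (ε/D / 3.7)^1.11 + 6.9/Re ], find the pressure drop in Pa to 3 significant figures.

Hydraulic diameter D_h = 4A/P = D_o - D_i = 0.283 - 0.144 = 0.139 m.
Re = ρVD_h/μ = 0.795·16.9·0.139/1.29e-05 = 1.448e+05.
ε/D_h = 3.8e-05/0.139 = 0.000273; Haaland gives 1/√f = -1.8 log₁₀[2.59e-05+4.77e-05] = 7.44, so f = 0.01807.
ΔP = f(L/D_h)(ρV²/2) = 0.01807·215/0.139·113.5 = 3173 Pa.

ΔP ≈ 3170 Pa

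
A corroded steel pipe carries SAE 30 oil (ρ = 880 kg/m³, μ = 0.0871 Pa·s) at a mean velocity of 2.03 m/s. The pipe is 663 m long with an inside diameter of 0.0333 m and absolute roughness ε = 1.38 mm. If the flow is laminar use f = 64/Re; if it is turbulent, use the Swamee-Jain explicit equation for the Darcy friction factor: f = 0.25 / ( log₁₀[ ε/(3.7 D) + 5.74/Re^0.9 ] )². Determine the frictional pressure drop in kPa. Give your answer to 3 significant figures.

ΔP ≈ 3380 kPa

Reynolds number Re = ρVD/μ = 880 · 2.03 · 0.0333 / 0.0871 = 683.
Re < 2300 → laminar flow, so f = 64/Re = 64/683 = 0.09371 (the turbulent correlation is not needed).
Darcy-Weisbach: ΔP = f(L/D)(ρV²/2) = 0.09371·(663/0.0333)·(880·2.03²/2) = 0.09371·1.991e+04·1813 = 3.383e+06 Pa.
ΔP = 3.383e+06 Pa = 3380 kPa.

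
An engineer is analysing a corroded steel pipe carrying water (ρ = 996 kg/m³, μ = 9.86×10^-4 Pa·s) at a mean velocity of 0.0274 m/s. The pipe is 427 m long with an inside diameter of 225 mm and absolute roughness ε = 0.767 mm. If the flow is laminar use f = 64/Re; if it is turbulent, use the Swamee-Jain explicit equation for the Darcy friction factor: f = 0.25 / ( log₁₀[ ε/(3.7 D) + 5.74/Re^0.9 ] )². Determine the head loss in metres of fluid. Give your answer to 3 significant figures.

Reynolds number Re = ρVD/μ = 996 · 0.0274 · 0.225 / 0.000986 = 6228.
Re > 4000 → turbulent. Relative roughness ε/D = 0.000767/0.225 = 0.00341. Swamee-Jain: f = 0.25/(log₁₀[0.00341/3.7 + 5.74/6228^0.9])² = 0.25/(log₁₀[0.000921 + 0.00221])² = 0.25/(-2.505)² = 0.03986.
Darcy-Weisbach: ΔP = f(L/D)(ρV²/2) = 0.03986·(427/0.225)·(996·0.0274²/2) = 0.03986·1898·0.3739 = 28.28 Pa.
Head loss h_f = ΔP/(ρg) = 28.28/(996·9.81) = 0.00289 m.

h_f ≈ 0.00289 m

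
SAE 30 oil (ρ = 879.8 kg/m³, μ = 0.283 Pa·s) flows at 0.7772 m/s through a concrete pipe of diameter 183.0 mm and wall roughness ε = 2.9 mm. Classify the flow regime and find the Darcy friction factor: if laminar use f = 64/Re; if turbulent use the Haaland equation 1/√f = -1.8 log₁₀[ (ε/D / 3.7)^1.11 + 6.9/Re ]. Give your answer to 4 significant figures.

Re = ρVD/μ = 879.8·0.7772·0.183/0.283 = 442.2.
Re < 2300 → laminar, so f = 64/Re = 0.1447 (roughness is irrelevant in laminar flow).

f ≈ 0.1447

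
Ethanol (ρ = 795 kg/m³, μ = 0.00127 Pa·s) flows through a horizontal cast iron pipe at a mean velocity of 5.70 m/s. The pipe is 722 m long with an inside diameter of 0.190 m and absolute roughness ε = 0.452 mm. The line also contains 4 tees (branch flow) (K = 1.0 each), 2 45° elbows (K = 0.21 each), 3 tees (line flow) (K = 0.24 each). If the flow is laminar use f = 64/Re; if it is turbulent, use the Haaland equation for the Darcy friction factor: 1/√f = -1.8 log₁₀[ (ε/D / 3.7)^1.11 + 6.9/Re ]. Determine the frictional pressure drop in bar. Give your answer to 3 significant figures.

Reynolds number Re = ρVD/μ = 795 · 5.7 · 0.19 / 0.00127 = 6.779e+05.
Re > 4000 → turbulent. Relative roughness ε/D = 0.000452/0.19 = 0.00238. Haaland: 1/√f = -1.8 log₁₀[(0.00238/3.7)^1.11 + 6.9/6.779e+05] = -1.8 log₁₀[0.000286 + 1.02e-05] = 6.35, so f = 0.0248.
Total minor-loss coefficient ΣK = 4·1 + 2·0.21 + 3·0.24 = 5.14.
ΔP = [f·L/D + ΣK]·(ρV²/2) = [0.0248·722/0.19 + 5.14]·(795·5.7²/2) = [94.24 + 5.14]·1.291e+04 = 1.283e+06 Pa.
ΔP = 1.283e+06 Pa = 12.8 bar.

ΔP ≈ 12.8 bar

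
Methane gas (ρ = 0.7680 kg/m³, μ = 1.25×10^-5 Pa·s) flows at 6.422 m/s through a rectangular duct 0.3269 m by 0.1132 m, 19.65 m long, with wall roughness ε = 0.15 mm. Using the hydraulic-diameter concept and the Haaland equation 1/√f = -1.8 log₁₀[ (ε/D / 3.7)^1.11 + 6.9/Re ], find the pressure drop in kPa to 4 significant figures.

ΔP ≈ 0.04176 kPa

Hydraulic diameter D_h = 4A/P = 4·(0.3269·0.1132)/(2·(0.3269+0.1132)) = 0.148/0.8802 = 0.1682 m.
Re = ρVD_h/μ = 0.768·6.422·0.1682/1.25e-05 = 6.635e+04.
ε/D_h = 0.00015/0.1682 = 0.000892; Haaland gives 1/√f = -1.8 log₁₀[9.64e-05+0.000104] = 6.657, so f = 0.02257.
ΔP = f(L/D_h)(ρV²/2) = 0.02257·19.65/0.1682·15.84 = 41.76 Pa.
ΔP = 0.04176 kPa.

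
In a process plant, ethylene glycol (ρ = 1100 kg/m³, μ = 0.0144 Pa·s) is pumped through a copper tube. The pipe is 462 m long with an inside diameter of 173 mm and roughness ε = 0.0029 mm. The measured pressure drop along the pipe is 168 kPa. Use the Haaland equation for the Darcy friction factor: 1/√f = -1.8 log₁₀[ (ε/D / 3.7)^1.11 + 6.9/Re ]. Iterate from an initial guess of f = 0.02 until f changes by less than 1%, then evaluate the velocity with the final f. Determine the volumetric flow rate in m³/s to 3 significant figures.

Rearranging Darcy-Weisbach: V = √(2·ΔP·D/(f·L·ρ)). With ε/D = 2.9e-06/0.173 = 1.68e-05, iterate starting from f = 0.02:
  f = 0.02 → V = √(2·1.68e+05·0.173/(0.02·462·1100)) = 2.391 m/s; Re = ρVD/μ = 3.16e+04; f → 0.02306
  f = 0.02306 → V = 2.227 m/s; Re = 2.943e+04; f → 0.02345
  f = 0.02345 → V = 2.208 m/s; Re = 2.919e+04; f → 0.0235
Converged (Δf/f < 1%). With the final f = 0.0235: V = √(2·1.68e+05·0.173/(0.0235·462·1100)) = 2.206 m/s.
Q = V·A = 2.206·(π/4·0.173²) = 0.05186 m³/s = 0.0519 m³/s.

Q ≈ 0.0519 m³/s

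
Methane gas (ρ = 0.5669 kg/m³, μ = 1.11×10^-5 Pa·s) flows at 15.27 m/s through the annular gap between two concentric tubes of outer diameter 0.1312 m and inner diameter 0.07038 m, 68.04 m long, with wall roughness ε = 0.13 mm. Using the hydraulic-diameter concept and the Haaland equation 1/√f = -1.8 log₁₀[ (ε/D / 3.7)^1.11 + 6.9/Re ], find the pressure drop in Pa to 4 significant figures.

ΔP ≈ 1976 Pa

Hydraulic diameter D_h = 4A/P = D_o - D_i = 0.1312 - 0.07038 = 0.06082 m.
Re = ρVD_h/μ = 0.5669·15.27·0.06082/1.11e-05 = 4.743e+04.
ε/D_h = 0.00013/0.06082 = 0.00214; Haaland gives 1/√f = -1.8 log₁₀[0.000254+0.000145] = 6.117, so f = 0.02673.
ΔP = f(L/D_h)(ρV²/2) = 0.02673·68.04/0.06082·66.09 = 1976 Pa.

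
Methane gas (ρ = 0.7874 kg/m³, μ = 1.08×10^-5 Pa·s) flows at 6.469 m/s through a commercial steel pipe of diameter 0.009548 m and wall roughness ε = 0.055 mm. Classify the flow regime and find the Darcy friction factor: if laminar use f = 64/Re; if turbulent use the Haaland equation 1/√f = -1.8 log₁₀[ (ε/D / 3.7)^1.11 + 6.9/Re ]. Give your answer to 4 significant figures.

Re = ρVD/μ = 0.7874·6.469·0.009548/1.08e-05 = 4503.
Re > 4000 → turbulent. ε/D = 5.5e-05/0.009548 = 0.00576; Haaland: 1/√f = -1.8 log₁₀[0.000765 + 0.00153] = 4.75, so f = 0.04432.

f ≈ 0.04432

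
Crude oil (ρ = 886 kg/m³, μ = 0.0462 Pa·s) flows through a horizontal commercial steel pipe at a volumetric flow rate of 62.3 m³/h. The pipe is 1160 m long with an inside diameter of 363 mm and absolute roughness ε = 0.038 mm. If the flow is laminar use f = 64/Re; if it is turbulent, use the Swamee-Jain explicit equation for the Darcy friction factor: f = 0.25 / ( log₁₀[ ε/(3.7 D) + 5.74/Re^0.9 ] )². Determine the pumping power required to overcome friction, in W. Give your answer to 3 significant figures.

Q = 62.3 m³/h = 62.3/3600 = 0.01731 m³/s.
Cross-sectional area A = πD²/4 = π(0.363)²/4 = 0.1035 m²; mean velocity V = Q/A = 0.01731/0.1035 = 0.1672 m/s.
Reynolds number Re = ρVD/μ = 886 · 0.1672 · 0.363 / 0.0462 = 1164.
Re < 2300 → laminar flow, so f = 64/Re = 64/1164 = 0.05498 (the turbulent correlation is not needed).
Darcy-Weisbach: ΔP = f(L/D)(ρV²/2) = 0.05498·(1160/0.363)·(886·0.1672²/2) = 0.05498·3196·12.39 = 2176 Pa.
Pumping power P = QΔP = 0.01731·2176 = 37.66 W = 37.7 W.

P ≈ 37.7 W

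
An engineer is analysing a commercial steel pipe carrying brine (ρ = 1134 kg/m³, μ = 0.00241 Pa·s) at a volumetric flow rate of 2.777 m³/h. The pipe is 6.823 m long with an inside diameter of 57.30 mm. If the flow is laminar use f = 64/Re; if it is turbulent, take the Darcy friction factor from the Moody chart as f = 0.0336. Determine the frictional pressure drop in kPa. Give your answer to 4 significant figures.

Q = 2.777 m³/h = 2.777/3600 = 0.0007714 m³/s.
Cross-sectional area A = πD²/4 = π(0.0573)²/4 = 0.002579 m²; mean velocity V = Q/A = 0.0007714/0.002579 = 0.2991 m/s.
Reynolds number Re = ρVD/μ = 1134 · 0.2991 · 0.0573 / 0.00241 = 8065.
Re > 4000 → turbulent; use the Moody-chart value f = 0.0336.
Darcy-Weisbach: ΔP = f(L/D)(ρV²/2) = 0.0336·(6.823/0.0573)·(1134·0.2991²/2) = 0.0336·119.1·50.74 = 203 Pa.
ΔP = 203 Pa = 0.2030 kPa.

ΔP ≈ 0.2030 kPa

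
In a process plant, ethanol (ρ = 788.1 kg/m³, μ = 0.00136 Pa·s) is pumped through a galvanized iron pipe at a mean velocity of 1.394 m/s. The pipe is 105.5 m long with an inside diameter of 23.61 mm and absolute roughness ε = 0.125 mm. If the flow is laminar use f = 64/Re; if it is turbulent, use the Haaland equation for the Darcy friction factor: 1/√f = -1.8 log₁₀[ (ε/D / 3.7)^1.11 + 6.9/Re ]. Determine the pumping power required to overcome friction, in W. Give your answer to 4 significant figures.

Reynolds number Re = ρVD/μ = 788.1 · 1.394 · 0.02361 / 0.00136 = 1.907e+04.
Re > 4000 → turbulent. Relative roughness ε/D = 0.000125/0.02361 = 0.00529. Haaland: 1/√f = -1.8 log₁₀[(0.00529/3.7)^1.11 + 6.9/1.907e+04] = -1.8 log₁₀[0.000696 + 0.000362] = 5.356, so f = 0.03486.
Darcy-Weisbach: ΔP = f(L/D)(ρV²/2) = 0.03486·(105.5/0.02361)·(788.1·1.394²/2) = 0.03486·4468·765.7 = 1.193e+05 Pa.
Q = V·A = 1.394·0.0004378 = 0.0006103 m³/s.
Pumping power P = QΔP = 0.0006103·1.193e+05 = 72.796 W = 72.80 W.

P ≈ 72.80 W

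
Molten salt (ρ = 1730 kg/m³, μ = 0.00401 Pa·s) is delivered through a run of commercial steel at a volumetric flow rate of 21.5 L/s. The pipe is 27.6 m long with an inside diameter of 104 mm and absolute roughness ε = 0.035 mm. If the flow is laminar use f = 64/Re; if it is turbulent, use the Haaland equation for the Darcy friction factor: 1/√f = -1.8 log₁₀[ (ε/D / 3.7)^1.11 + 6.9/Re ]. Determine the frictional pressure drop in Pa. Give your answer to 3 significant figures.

ΔP ≈ 28000 Pa

Q = 21.5 L/s = 21.5/1000 = 0.0215 m³/s.
Cross-sectional area A = πD²/4 = π(0.104)²/4 = 0.008495 m²; mean velocity V = Q/A = 0.0215/0.008495 = 2.531 m/s.
Reynolds number Re = ρVD/μ = 1730 · 2.531 · 0.104 / 0.00401 = 1.136e+05.
Re > 4000 → turbulent. Relative roughness ε/D = 3.5e-05/0.104 = 0.000337. Haaland: 1/√f = -1.8 log₁₀[(0.000337/3.7)^1.11 + 6.9/1.136e+05] = -1.8 log₁₀[3.27e-05 + 6.08e-05] = 7.253, so f = 0.01901.
Darcy-Weisbach: ΔP = f(L/D)(ρV²/2) = 0.01901·(27.6/0.104)·(1730·2.531²/2) = 0.01901·265.4·5541 = 2.795e+04 Pa.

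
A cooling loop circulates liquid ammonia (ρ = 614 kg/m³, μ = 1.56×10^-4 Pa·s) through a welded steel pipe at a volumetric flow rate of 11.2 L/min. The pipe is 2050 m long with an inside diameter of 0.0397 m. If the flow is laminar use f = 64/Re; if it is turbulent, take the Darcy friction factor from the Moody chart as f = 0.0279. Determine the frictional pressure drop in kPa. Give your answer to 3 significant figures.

ΔP ≈ 10.1 kPa

Q = 11.2 L/min = 11.2/60000 = 0.0001867 m³/s.
Cross-sectional area A = πD²/4 = π(0.0397)²/4 = 0.001238 m²; mean velocity V = Q/A = 0.0001867/0.001238 = 0.1508 m/s.
Reynolds number Re = ρVD/μ = 614 · 0.1508 · 0.0397 / 0.000156 = 2.356e+04.
Re > 4000 → turbulent; use the Moody-chart value f = 0.0279.
Darcy-Weisbach: ΔP = f(L/D)(ρV²/2) = 0.0279·(2050/0.0397)·(614·0.1508²/2) = 0.0279·5.164e+04·6.981 = 1.006e+04 Pa.
ΔP = 1.006e+04 Pa = 10.1 kPa.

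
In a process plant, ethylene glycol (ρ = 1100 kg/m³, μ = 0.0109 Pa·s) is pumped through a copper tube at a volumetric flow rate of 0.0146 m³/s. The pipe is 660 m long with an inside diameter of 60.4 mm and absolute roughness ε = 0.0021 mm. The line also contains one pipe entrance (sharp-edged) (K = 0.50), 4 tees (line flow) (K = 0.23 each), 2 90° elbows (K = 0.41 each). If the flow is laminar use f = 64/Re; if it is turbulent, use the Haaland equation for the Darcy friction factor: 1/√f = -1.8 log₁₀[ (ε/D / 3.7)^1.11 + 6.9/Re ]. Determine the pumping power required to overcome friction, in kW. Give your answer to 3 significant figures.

Cross-sectional area A = πD²/4 = π(0.0604)²/4 = 0.002865 m²; mean velocity V = Q/A = 0.0146/0.002865 = 5.096 m/s.
Reynolds number Re = ρVD/μ = 1100 · 5.096 · 0.0604 / 0.0109 = 3.106e+04.
Re > 4000 → turbulent. Relative roughness ε/D = 2.1e-06/0.0604 = 3.48e-05. Haaland: 1/√f = -1.8 log₁₀[(3.48e-05/3.7)^1.11 + 6.9/3.106e+04] = -1.8 log₁₀[2.63e-06 + 0.000222] = 6.567, so f = 0.02319.
Total minor-loss coefficient ΣK = 1·0.5 + 4·0.23 + 2·0.41 = 2.24.
ΔP = [f·L/D + ΣK]·(ρV²/2) = [0.02319·660/0.0604 + 2.24]·(1100·5.096²/2) = [253.4 + 2.24]·1.428e+04 = 3.651e+06 Pa.
Pumping power P = QΔP = 0.0146·3.651e+06 = 53300 W = 53.3 kW.

P ≈ 53.3 kW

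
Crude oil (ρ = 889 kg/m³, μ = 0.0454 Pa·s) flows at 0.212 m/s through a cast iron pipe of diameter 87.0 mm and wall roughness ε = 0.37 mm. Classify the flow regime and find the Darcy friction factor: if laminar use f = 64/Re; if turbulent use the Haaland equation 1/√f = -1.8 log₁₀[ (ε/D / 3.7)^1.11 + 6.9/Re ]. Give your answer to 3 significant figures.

f ≈ 0.177

Re = ρVD/μ = 889·0.212·0.087/0.0454 = 361.2.
Re < 2300 → laminar, so f = 64/Re = 0.1772 (roughness is irrelevant in laminar flow).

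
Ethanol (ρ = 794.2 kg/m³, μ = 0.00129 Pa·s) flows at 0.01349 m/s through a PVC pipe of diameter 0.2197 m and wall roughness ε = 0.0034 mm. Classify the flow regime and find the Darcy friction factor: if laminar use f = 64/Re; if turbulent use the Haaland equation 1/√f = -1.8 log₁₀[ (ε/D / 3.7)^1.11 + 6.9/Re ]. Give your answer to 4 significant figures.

Re = ρVD/μ = 794.2·0.01349·0.2197/0.00129 = 1825.
Re < 2300 → laminar, so f = 64/Re = 0.03508 (roughness is irrelevant in laminar flow).

f ≈ 0.03508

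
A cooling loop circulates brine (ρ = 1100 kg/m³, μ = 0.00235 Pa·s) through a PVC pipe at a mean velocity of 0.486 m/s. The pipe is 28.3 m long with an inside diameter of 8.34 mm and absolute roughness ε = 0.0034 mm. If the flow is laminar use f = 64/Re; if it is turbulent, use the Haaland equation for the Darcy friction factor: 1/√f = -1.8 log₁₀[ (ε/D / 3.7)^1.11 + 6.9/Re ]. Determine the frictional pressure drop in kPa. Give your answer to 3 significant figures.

ΔP ≈ 14.9 kPa

Reynolds number Re = ρVD/μ = 1100 · 0.486 · 0.00834 / 0.00235 = 1897.
Re < 2300 → laminar flow, so f = 64/Re = 64/1897 = 0.03373 (the turbulent correlation is not needed).
Darcy-Weisbach: ΔP = f(L/D)(ρV²/2) = 0.03373·(28.3/0.00834)·(1100·0.486²/2) = 0.03373·3393·129.9 = 1.487e+04 Pa.
ΔP = 1.487e+04 Pa = 14.9 kPa.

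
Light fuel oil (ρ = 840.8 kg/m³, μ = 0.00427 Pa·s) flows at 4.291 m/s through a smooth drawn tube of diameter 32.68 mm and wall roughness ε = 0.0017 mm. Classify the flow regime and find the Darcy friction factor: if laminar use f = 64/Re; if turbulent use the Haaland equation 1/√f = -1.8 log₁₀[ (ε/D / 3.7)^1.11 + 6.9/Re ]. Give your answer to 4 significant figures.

Re = ρVD/μ = 840.8·4.291·0.03268/0.00427 = 2.761e+04.
Re > 4000 → turbulent. ε/D = 1.7e-06/0.03268 = 5.2e-05; Haaland: 1/√f = -1.8 log₁₀[4.11e-06 + 0.00025] = 6.471, so f = 0.02388.

f ≈ 0.02388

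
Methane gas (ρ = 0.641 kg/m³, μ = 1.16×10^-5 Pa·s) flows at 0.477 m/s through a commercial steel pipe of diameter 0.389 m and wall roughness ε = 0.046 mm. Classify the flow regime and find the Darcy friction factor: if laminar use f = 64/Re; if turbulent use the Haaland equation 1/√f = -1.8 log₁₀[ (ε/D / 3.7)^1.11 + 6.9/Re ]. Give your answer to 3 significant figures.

f ≈ 0.0308

Re = ρVD/μ = 0.641·0.477·0.389/1.16e-05 = 1.025e+04.
Re > 4000 → turbulent. ε/D = 4.6e-05/0.389 = 0.000118; Haaland: 1/√f = -1.8 log₁₀[1.02e-05 + 0.000673] = 5.698, so f = 0.0308.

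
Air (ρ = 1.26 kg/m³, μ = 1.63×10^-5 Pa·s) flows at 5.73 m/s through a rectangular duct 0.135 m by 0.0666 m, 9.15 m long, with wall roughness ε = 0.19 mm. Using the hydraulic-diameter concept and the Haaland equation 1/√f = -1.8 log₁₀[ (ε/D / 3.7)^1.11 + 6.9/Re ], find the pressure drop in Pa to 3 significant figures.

ΔP ≈ 57.7 Pa

Hydraulic diameter D_h = 4A/P = 4·(0.135·0.0666)/(2·(0.135+0.0666)) = 0.03596/0.4032 = 0.0892 m.
Re = ρVD_h/μ = 1.26·5.73·0.0892/1.63e-05 = 3.951e+04.
ε/D_h = 0.00019/0.0892 = 0.00213; Haaland gives 1/√f = -1.8 log₁₀[0.000253+0.000175] = 6.063, so f = 0.0272.
ΔP = f(L/D_h)(ρV²/2) = 0.0272·9.15/0.0892·20.68 = 57.72 Pa.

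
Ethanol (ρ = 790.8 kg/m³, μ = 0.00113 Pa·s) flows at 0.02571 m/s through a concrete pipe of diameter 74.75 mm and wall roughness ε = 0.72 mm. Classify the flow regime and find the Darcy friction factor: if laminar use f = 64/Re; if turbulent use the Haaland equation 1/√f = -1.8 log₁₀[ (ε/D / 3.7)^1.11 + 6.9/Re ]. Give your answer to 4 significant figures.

f ≈ 0.04759

Re = ρVD/μ = 790.8·0.02571·0.07475/0.00113 = 1345.
Re < 2300 → laminar, so f = 64/Re = 0.04759 (roughness is irrelevant in laminar flow).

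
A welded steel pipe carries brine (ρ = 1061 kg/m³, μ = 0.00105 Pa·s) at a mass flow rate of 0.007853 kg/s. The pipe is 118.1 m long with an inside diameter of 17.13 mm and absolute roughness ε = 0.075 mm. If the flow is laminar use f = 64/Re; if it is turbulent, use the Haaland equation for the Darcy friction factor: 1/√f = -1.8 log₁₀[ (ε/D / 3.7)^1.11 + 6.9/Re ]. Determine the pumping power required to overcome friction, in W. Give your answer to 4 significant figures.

P ≈ 0.003214 W

A = πD²/4 = π(0.01713)²/4 = 0.0002305 m²; mean velocity V = ṁ/(ρA) = 0.007853/(1061 · 0.0002305) = 0.03212 m/s.
Reynolds number Re = ρVD/μ = 1061 · 0.03212 · 0.01713 / 0.00105 = 555.9.
Re < 2300 → laminar flow, so f = 64/Re = 64/555.9 = 0.1151 (the turbulent correlation is not needed).
Darcy-Weisbach: ΔP = f(L/D)(ρV²/2) = 0.1151·(118.1/0.01713)·(1061·0.03212²/2) = 0.1151·6894·0.5472 = 434.3 Pa.
Q = ṁ/ρ = 0.007853/1061 = 7.402e-06 m³/s.
Pumping power P = QΔP = 7.402e-06·434.3 = 0.0032145 W = 0.003214 W.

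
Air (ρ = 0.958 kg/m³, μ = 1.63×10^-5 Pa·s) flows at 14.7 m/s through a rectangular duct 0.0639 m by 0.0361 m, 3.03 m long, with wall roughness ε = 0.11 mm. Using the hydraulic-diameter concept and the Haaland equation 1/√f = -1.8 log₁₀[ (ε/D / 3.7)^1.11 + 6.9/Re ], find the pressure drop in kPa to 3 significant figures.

Hydraulic diameter D_h = 4A/P = 4·(0.0639·0.0361)/(2·(0.0639+0.0361)) = 0.009227/0.2 = 0.04614 m.
Re = ρVD_h/μ = 0.958·14.7·0.04614/1.63e-05 = 3.986e+04.
ε/D_h = 0.00011/0.04614 = 0.00238; Haaland gives 1/√f = -1.8 log₁₀[0.000287+0.000173] = 6.007, so f = 0.02772.
ΔP = f(L/D_h)(ρV²/2) = 0.02772·3.03/0.04614·103.5 = 188.4 Pa.
ΔP = 0.188 kPa.

ΔP ≈ 0.188 kPa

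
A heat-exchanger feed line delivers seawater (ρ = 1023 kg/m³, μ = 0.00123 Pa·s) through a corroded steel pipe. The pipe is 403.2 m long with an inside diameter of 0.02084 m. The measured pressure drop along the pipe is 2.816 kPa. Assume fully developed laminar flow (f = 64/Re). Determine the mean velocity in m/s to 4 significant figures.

V ≈ 0.07706 m/s

For laminar flow, f = 64/Re with Re = ρVD/μ, so Darcy-Weisbach reduces to ΔP = 32μLV/D². Solving for V: V = ΔP·D²/(32μL) = 2816·(0.02084)²/(32·0.00123·403.2) = 0.07706 m/s.
Check: Re = ρVD/μ = 1023·0.07706·0.02084/0.00123 = 1336 < 2300, so the laminar assumption holds.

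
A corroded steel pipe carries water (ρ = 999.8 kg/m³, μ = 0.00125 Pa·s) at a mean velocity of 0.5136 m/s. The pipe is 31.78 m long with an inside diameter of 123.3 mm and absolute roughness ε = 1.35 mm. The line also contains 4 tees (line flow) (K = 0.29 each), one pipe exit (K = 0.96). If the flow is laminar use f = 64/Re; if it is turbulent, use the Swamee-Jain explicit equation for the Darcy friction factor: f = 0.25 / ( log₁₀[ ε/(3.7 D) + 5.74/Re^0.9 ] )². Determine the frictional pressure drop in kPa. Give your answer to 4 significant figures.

Reynolds number Re = ρVD/μ = 999.8 · 0.5136 · 0.1233 / 0.00125 = 5.065e+04.
Re > 4000 → turbulent. Relative roughness ε/D = 0.00135/0.1233 = 0.0109. Swamee-Jain: f = 0.25/(log₁₀[0.0109/3.7 + 5.74/5.065e+04^0.9])² = 0.25/(log₁₀[0.00296 + 0.000335])² = 0.25/(-2.482)² = 0.04057.
Total minor-loss coefficient ΣK = 4·0.29 + 1·0.96 = 2.12.
ΔP = [f·L/D + ΣK]·(ρV²/2) = [0.04057·31.78/0.1233 + 2.12]·(999.8·0.5136²/2) = [10.46 + 2.12]·131.9 = 1659 Pa.
ΔP = 1659 Pa = 1.659 kPa.

ΔP ≈ 1.659 kPa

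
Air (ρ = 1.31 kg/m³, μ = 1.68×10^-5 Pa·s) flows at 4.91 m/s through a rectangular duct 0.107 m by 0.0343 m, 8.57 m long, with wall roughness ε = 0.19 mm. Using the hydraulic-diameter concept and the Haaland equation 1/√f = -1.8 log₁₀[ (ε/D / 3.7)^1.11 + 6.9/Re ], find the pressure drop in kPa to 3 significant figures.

ΔP ≈ 0.0841 kPa

Hydraulic diameter D_h = 4A/P = 4·(0.107·0.0343)/(2·(0.107+0.0343)) = 0.01468/0.2826 = 0.05195 m.
Re = ρVD_h/μ = 1.31·4.91·0.05195/1.68e-05 = 1.989e+04.
ε/D_h = 0.00019/0.05195 = 0.00366; Haaland gives 1/√f = -1.8 log₁₀[0.000462+0.000347] = 5.566, so f = 0.03228.
ΔP = f(L/D_h)(ρV²/2) = 0.03228·8.57/0.05195·15.79 = 84.09 Pa.
ΔP = 0.0841 kPa.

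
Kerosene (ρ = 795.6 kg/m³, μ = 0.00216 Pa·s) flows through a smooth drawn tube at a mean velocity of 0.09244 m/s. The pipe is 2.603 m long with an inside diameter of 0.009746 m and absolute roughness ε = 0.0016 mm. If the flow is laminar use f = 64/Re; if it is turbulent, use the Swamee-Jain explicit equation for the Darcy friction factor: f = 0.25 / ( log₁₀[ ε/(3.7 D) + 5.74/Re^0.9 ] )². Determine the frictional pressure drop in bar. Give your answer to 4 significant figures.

ΔP ≈ 0.001751 bar

Reynolds number Re = ρVD/μ = 795.6 · 0.09244 · 0.009746 / 0.00216 = 331.8.
Re < 2300 → laminar flow, so f = 64/Re = 64/331.8 = 0.1929 (the turbulent correlation is not needed).
Darcy-Weisbach: ΔP = f(L/D)(ρV²/2) = 0.1929·(2.603/0.009746)·(795.6·0.09244²/2) = 0.1929·267.1·3.399 = 175.1 Pa.
ΔP = 175.1 Pa = 0.001751 bar.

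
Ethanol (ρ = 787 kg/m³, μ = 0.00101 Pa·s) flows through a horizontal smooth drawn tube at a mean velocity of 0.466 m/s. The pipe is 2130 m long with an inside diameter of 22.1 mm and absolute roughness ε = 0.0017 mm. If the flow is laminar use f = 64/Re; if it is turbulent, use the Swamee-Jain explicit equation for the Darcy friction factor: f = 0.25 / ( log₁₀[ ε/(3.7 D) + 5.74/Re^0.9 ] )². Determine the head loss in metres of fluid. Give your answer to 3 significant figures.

Reynolds number Re = ρVD/μ = 787 · 0.466 · 0.0221 / 0.00101 = 8025.
Re > 4000 → turbulent. Relative roughness ε/D = 1.7e-06/0.0221 = 7.69e-05. Swamee-Jain: f = 0.25/(log₁₀[7.69e-05/3.7 + 5.74/8025^0.9])² = 0.25/(log₁₀[2.08e-05 + 0.00176])² = 0.25/(-2.75)² = 0.03306.
Darcy-Weisbach: ΔP = f(L/D)(ρV²/2) = 0.03306·(2130/0.0221)·(787·0.466²/2) = 0.03306·9.638e+04·85.45 = 2.723e+05 Pa.
Head loss h_f = ΔP/(ρg) = 2.723e+05/(787·9.81) = 35.3 m.

h_f ≈ 35.3 m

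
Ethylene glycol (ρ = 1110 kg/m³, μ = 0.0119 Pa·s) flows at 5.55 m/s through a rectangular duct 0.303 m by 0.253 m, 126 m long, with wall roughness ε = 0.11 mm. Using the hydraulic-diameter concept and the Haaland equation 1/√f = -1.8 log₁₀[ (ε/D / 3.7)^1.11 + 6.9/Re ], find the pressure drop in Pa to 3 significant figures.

ΔP ≈ 147000 Pa

Hydraulic diameter D_h = 4A/P = 4·(0.303·0.253)/(2·(0.303+0.253)) = 0.3066/1.112 = 0.2758 m.
Re = ρVD_h/μ = 1110·5.55·0.2758/0.0119 = 1.428e+05.
ε/D_h = 0.00011/0.2758 = 0.000399; Haaland gives 1/√f = -1.8 log₁₀[3.95e-05+4.83e-05] = 7.302, so f = 0.01876.
ΔP = f(L/D_h)(ρV²/2) = 0.01876·126/0.2758·1.71e+04 = 1.465e+05 Pa.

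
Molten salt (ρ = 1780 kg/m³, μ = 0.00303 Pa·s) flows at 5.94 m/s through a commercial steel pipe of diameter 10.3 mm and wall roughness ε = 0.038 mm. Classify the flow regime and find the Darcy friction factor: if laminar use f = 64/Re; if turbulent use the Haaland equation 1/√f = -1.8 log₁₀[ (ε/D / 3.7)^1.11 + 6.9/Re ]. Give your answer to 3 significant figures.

Re = ρVD/μ = 1780·5.94·0.0103/0.00303 = 3.594e+04.
Re > 4000 → turbulent. ε/D = 3.8e-05/0.0103 = 0.00369; Haaland: 1/√f = -1.8 log₁₀[0.000466 + 0.000192] = 5.727, so f = 0.03049.

f ≈ 0.0305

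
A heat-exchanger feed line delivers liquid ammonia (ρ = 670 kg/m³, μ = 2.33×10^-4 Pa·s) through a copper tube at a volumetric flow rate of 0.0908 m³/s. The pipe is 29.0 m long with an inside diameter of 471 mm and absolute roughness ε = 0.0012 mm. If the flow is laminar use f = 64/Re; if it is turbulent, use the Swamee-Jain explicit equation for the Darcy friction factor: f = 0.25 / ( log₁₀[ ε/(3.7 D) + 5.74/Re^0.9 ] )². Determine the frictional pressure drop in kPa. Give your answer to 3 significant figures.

Cross-sectional area A = πD²/4 = π(0.471)²/4 = 0.1742 m²; mean velocity V = Q/A = 0.0908/0.1742 = 0.5211 m/s.
Reynolds number Re = ρVD/μ = 670 · 0.5211 · 0.471 / 0.000233 = 7.058e+05.
Re > 4000 → turbulent. Relative roughness ε/D = 1.2e-06/0.471 = 2.55e-06. Swamee-Jain: f = 0.25/(log₁₀[2.55e-06/3.7 + 5.74/7.058e+05^0.9])² = 0.25/(log₁₀[6.89e-07 + 3.13e-05])² = 0.25/(-4.495)² = 0.01237.
Darcy-Weisbach: ΔP = f(L/D)(ρV²/2) = 0.01237·(29/0.471)·(670·0.5211²/2) = 0.01237·61.57·90.98 = 69.3 Pa.
ΔP = 69.3 Pa = 0.0693 kPa.

ΔP ≈ 0.0693 kPa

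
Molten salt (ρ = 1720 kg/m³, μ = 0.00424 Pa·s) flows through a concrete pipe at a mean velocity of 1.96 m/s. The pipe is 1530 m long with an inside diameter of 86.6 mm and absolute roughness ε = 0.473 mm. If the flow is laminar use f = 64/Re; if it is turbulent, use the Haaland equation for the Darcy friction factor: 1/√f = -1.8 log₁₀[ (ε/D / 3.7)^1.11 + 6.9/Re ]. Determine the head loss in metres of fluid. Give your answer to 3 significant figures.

h_f ≈ 112 m

Reynolds number Re = ρVD/μ = 1720 · 1.96 · 0.0866 / 0.00424 = 6.886e+04.
Re > 4000 → turbulent. Relative roughness ε/D = 0.000473/0.0866 = 0.00546. Haaland: 1/√f = -1.8 log₁₀[(0.00546/3.7)^1.11 + 6.9/6.886e+04] = -1.8 log₁₀[0.000721 + 0.0001] = 5.554, so f = 0.03241.
Darcy-Weisbach: ΔP = f(L/D)(ρV²/2) = 0.03241·(1530/0.0866)·(1720·1.96²/2) = 0.03241·1.767e+04·3304 = 1.892e+06 Pa.
Head loss h_f = ΔP/(ρg) = 1.892e+06/(1720·9.81) = 112 m.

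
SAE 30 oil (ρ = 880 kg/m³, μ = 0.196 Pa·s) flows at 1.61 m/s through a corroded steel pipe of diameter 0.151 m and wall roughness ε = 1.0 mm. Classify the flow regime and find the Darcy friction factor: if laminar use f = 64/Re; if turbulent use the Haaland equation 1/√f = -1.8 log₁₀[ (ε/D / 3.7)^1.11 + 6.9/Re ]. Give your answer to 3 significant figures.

f ≈ 0.0586

Re = ρVD/μ = 880·1.61·0.151/0.196 = 1092.
Re < 2300 → laminar, so f = 64/Re = 0.05863 (roughness is irrelevant in laminar flow).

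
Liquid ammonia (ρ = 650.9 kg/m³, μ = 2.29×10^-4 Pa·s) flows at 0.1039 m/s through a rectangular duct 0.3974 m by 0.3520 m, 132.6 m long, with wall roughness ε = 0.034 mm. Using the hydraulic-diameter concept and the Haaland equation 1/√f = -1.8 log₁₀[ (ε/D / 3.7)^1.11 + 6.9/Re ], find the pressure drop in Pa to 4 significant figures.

ΔP ≈ 22.33 Pa

Hydraulic diameter D_h = 4A/P = 4·(0.3974·0.352)/(2·(0.3974+0.352)) = 0.5595/1.499 = 0.3733 m.
Re = ρVD_h/μ = 650.9·0.1039·0.3733/0.000229 = 1.103e+05.
ε/D_h = 3.4e-05/0.3733 = 9.11e-05; Haaland gives 1/√f = -1.8 log₁₀[7.66e-06+6.26e-05] = 7.476, so f = 0.01789.
ΔP = f(L/D_h)(ρV²/2) = 0.01789·132.6/0.3733·3.513 = 22.33 Pa.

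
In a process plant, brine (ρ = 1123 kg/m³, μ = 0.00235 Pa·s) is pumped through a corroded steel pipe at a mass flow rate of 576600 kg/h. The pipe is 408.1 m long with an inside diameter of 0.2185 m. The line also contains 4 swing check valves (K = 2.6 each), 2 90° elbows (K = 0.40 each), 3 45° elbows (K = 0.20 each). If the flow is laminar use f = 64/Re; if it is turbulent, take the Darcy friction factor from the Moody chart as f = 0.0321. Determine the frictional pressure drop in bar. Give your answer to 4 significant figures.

ΔP ≈ 5.829 bar

ṁ = 576600 kg/h = 576600/3600 = 160.2 kg/s.
A = πD²/4 = π(0.2185)²/4 = 0.0375 m²; mean velocity V = ṁ/(ρA) = 160.2/(1123 · 0.0375) = 3.804 m/s.
Reynolds number Re = ρVD/μ = 1123 · 3.804 · 0.2185 / 0.00235 = 3.972e+05.
Re > 4000 → turbulent; use the Moody-chart value f = 0.0321.
Total minor-loss coefficient ΣK = 4·2.6 + 2·0.4 + 3·0.2 = 11.8.
ΔP = [f·L/D + ΣK]·(ρV²/2) = [0.0321·408.1/0.2185 + 11.8]·(1123·3.804²/2) = [59.95 + 11.8]·8124 = 5.829e+05 Pa.
ΔP = 5.829e+05 Pa = 5.829 bar.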